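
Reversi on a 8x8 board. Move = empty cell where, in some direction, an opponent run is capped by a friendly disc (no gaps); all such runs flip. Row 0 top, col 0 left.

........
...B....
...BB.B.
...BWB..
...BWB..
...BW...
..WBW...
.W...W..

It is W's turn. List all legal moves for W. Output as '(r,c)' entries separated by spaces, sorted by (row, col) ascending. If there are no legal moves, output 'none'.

(0,2): no bracket -> illegal
(0,3): no bracket -> illegal
(0,4): no bracket -> illegal
(1,2): flips 1 -> legal
(1,4): flips 1 -> legal
(1,5): no bracket -> illegal
(1,6): no bracket -> illegal
(1,7): flips 2 -> legal
(2,2): flips 1 -> legal
(2,5): no bracket -> illegal
(2,7): no bracket -> illegal
(3,2): flips 2 -> legal
(3,6): flips 2 -> legal
(3,7): no bracket -> illegal
(4,2): flips 2 -> legal
(4,6): flips 1 -> legal
(5,2): flips 2 -> legal
(5,5): no bracket -> illegal
(5,6): flips 1 -> legal
(7,2): flips 1 -> legal
(7,3): no bracket -> illegal
(7,4): no bracket -> illegal

Answer: (1,2) (1,4) (1,7) (2,2) (3,2) (3,6) (4,2) (4,6) (5,2) (5,6) (7,2)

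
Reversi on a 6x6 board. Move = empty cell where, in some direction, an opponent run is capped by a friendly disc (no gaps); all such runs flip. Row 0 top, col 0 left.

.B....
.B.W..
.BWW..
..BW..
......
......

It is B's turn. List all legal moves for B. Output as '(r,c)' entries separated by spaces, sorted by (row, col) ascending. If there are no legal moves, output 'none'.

(0,2): no bracket -> illegal
(0,3): no bracket -> illegal
(0,4): no bracket -> illegal
(1,2): flips 1 -> legal
(1,4): flips 1 -> legal
(2,4): flips 2 -> legal
(3,1): no bracket -> illegal
(3,4): flips 1 -> legal
(4,2): no bracket -> illegal
(4,3): no bracket -> illegal
(4,4): flips 2 -> legal

Answer: (1,2) (1,4) (2,4) (3,4) (4,4)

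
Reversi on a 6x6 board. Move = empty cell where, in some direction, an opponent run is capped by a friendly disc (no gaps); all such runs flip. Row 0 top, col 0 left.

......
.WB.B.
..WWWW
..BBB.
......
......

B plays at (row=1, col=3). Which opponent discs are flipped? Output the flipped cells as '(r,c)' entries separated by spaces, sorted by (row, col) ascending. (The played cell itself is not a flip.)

Answer: (2,3)

Derivation:
Dir NW: first cell '.' (not opp) -> no flip
Dir N: first cell '.' (not opp) -> no flip
Dir NE: first cell '.' (not opp) -> no flip
Dir W: first cell 'B' (not opp) -> no flip
Dir E: first cell 'B' (not opp) -> no flip
Dir SW: opp run (2,2), next='.' -> no flip
Dir S: opp run (2,3) capped by B -> flip
Dir SE: opp run (2,4), next='.' -> no flip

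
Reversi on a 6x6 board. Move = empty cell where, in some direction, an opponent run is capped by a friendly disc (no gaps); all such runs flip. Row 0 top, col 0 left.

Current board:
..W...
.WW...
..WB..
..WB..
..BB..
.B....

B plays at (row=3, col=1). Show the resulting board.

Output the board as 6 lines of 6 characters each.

Answer: ..W...
.WW...
..WB..
.BBB..
..BB..
.B....

Derivation:
Place B at (3,1); scan 8 dirs for brackets.
Dir NW: first cell '.' (not opp) -> no flip
Dir N: first cell '.' (not opp) -> no flip
Dir NE: opp run (2,2), next='.' -> no flip
Dir W: first cell '.' (not opp) -> no flip
Dir E: opp run (3,2) capped by B -> flip
Dir SW: first cell '.' (not opp) -> no flip
Dir S: first cell '.' (not opp) -> no flip
Dir SE: first cell 'B' (not opp) -> no flip
All flips: (3,2)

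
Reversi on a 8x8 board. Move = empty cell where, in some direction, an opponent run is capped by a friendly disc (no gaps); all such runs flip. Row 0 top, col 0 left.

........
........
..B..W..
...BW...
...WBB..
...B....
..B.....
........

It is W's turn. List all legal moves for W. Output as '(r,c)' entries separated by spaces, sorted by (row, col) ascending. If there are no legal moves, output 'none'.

(1,1): no bracket -> illegal
(1,2): no bracket -> illegal
(1,3): no bracket -> illegal
(2,1): no bracket -> illegal
(2,3): flips 1 -> legal
(2,4): no bracket -> illegal
(3,1): no bracket -> illegal
(3,2): flips 1 -> legal
(3,5): no bracket -> illegal
(3,6): no bracket -> illegal
(4,2): no bracket -> illegal
(4,6): flips 2 -> legal
(5,1): no bracket -> illegal
(5,2): no bracket -> illegal
(5,4): flips 1 -> legal
(5,5): no bracket -> illegal
(5,6): flips 1 -> legal
(6,1): no bracket -> illegal
(6,3): flips 1 -> legal
(6,4): no bracket -> illegal
(7,1): no bracket -> illegal
(7,2): no bracket -> illegal
(7,3): no bracket -> illegal

Answer: (2,3) (3,2) (4,6) (5,4) (5,6) (6,3)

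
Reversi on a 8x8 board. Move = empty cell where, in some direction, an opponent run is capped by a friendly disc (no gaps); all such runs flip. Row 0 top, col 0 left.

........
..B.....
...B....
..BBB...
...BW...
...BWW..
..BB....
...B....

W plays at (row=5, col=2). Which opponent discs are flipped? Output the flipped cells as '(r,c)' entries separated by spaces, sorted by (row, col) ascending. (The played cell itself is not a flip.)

Dir NW: first cell '.' (not opp) -> no flip
Dir N: first cell '.' (not opp) -> no flip
Dir NE: opp run (4,3) (3,4), next='.' -> no flip
Dir W: first cell '.' (not opp) -> no flip
Dir E: opp run (5,3) capped by W -> flip
Dir SW: first cell '.' (not opp) -> no flip
Dir S: opp run (6,2), next='.' -> no flip
Dir SE: opp run (6,3), next='.' -> no flip

Answer: (5,3)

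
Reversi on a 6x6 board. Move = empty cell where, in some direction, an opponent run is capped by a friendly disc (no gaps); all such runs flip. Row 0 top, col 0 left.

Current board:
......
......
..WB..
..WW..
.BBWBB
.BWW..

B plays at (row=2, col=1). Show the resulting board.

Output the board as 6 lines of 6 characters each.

Place B at (2,1); scan 8 dirs for brackets.
Dir NW: first cell '.' (not opp) -> no flip
Dir N: first cell '.' (not opp) -> no flip
Dir NE: first cell '.' (not opp) -> no flip
Dir W: first cell '.' (not opp) -> no flip
Dir E: opp run (2,2) capped by B -> flip
Dir SW: first cell '.' (not opp) -> no flip
Dir S: first cell '.' (not opp) -> no flip
Dir SE: opp run (3,2) (4,3), next='.' -> no flip
All flips: (2,2)

Answer: ......
......
.BBB..
..WW..
.BBWBB
.BWW..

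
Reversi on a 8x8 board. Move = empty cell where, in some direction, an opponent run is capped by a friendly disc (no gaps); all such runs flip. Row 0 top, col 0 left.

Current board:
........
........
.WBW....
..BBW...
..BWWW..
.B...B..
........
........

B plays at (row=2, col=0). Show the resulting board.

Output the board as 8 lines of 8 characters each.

Place B at (2,0); scan 8 dirs for brackets.
Dir NW: edge -> no flip
Dir N: first cell '.' (not opp) -> no flip
Dir NE: first cell '.' (not opp) -> no flip
Dir W: edge -> no flip
Dir E: opp run (2,1) capped by B -> flip
Dir SW: edge -> no flip
Dir S: first cell '.' (not opp) -> no flip
Dir SE: first cell '.' (not opp) -> no flip
All flips: (2,1)

Answer: ........
........
BBBW....
..BBW...
..BWWW..
.B...B..
........
........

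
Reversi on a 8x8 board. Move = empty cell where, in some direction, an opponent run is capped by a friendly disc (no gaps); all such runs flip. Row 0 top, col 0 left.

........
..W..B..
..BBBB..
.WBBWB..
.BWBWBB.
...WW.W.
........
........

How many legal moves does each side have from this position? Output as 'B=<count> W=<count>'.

Answer: B=14 W=12

Derivation:
-- B to move --
(0,1): flips 1 -> legal
(0,2): flips 1 -> legal
(0,3): no bracket -> illegal
(1,1): no bracket -> illegal
(1,3): no bracket -> illegal
(2,0): no bracket -> illegal
(2,1): flips 1 -> legal
(3,0): flips 1 -> legal
(4,0): flips 1 -> legal
(4,7): no bracket -> illegal
(5,1): flips 1 -> legal
(5,2): flips 1 -> legal
(5,5): flips 1 -> legal
(5,7): no bracket -> illegal
(6,2): flips 2 -> legal
(6,3): flips 2 -> legal
(6,4): flips 3 -> legal
(6,5): flips 1 -> legal
(6,6): flips 1 -> legal
(6,7): flips 1 -> legal
B mobility = 14
-- W to move --
(0,4): no bracket -> illegal
(0,5): no bracket -> illegal
(0,6): flips 3 -> legal
(1,1): flips 2 -> legal
(1,3): flips 4 -> legal
(1,4): flips 1 -> legal
(1,6): flips 1 -> legal
(2,1): flips 2 -> legal
(2,6): flips 1 -> legal
(3,0): no bracket -> illegal
(3,6): flips 3 -> legal
(3,7): no bracket -> illegal
(4,0): flips 1 -> legal
(4,7): flips 2 -> legal
(5,0): no bracket -> illegal
(5,1): flips 1 -> legal
(5,2): flips 1 -> legal
(5,5): no bracket -> illegal
(5,7): no bracket -> illegal
W mobility = 12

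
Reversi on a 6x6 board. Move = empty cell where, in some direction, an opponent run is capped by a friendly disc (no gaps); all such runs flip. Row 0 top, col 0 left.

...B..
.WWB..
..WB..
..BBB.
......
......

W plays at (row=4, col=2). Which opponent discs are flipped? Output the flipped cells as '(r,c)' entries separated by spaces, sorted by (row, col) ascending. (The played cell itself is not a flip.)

Answer: (3,2)

Derivation:
Dir NW: first cell '.' (not opp) -> no flip
Dir N: opp run (3,2) capped by W -> flip
Dir NE: opp run (3,3), next='.' -> no flip
Dir W: first cell '.' (not opp) -> no flip
Dir E: first cell '.' (not opp) -> no flip
Dir SW: first cell '.' (not opp) -> no flip
Dir S: first cell '.' (not opp) -> no flip
Dir SE: first cell '.' (not opp) -> no flip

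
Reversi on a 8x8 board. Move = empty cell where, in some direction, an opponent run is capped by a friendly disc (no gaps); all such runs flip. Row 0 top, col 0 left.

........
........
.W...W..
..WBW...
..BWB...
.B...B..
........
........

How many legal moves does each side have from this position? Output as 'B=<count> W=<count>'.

Answer: B=5 W=5

Derivation:
-- B to move --
(1,0): no bracket -> illegal
(1,1): no bracket -> illegal
(1,2): no bracket -> illegal
(1,4): no bracket -> illegal
(1,5): no bracket -> illegal
(1,6): no bracket -> illegal
(2,0): no bracket -> illegal
(2,2): flips 1 -> legal
(2,3): no bracket -> illegal
(2,4): flips 1 -> legal
(2,6): no bracket -> illegal
(3,0): no bracket -> illegal
(3,1): flips 1 -> legal
(3,5): flips 1 -> legal
(3,6): no bracket -> illegal
(4,1): no bracket -> illegal
(4,5): no bracket -> illegal
(5,2): no bracket -> illegal
(5,3): flips 1 -> legal
(5,4): no bracket -> illegal
B mobility = 5
-- W to move --
(2,2): no bracket -> illegal
(2,3): flips 1 -> legal
(2,4): no bracket -> illegal
(3,1): no bracket -> illegal
(3,5): no bracket -> illegal
(4,0): no bracket -> illegal
(4,1): flips 1 -> legal
(4,5): flips 1 -> legal
(4,6): no bracket -> illegal
(5,0): no bracket -> illegal
(5,2): flips 1 -> legal
(5,3): no bracket -> illegal
(5,4): flips 1 -> legal
(5,6): no bracket -> illegal
(6,0): no bracket -> illegal
(6,1): no bracket -> illegal
(6,2): no bracket -> illegal
(6,4): no bracket -> illegal
(6,5): no bracket -> illegal
(6,6): no bracket -> illegal
W mobility = 5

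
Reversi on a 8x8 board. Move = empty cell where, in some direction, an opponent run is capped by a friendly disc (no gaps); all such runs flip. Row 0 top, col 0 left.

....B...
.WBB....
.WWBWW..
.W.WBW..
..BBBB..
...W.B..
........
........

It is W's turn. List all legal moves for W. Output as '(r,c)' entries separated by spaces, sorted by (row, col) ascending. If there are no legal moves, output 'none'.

(0,1): no bracket -> illegal
(0,2): flips 2 -> legal
(0,3): flips 3 -> legal
(0,5): no bracket -> illegal
(1,4): flips 2 -> legal
(1,5): no bracket -> illegal
(3,2): no bracket -> illegal
(3,6): no bracket -> illegal
(4,1): no bracket -> illegal
(4,6): no bracket -> illegal
(5,1): flips 1 -> legal
(5,2): flips 2 -> legal
(5,4): flips 2 -> legal
(5,6): no bracket -> illegal
(6,4): no bracket -> illegal
(6,5): flips 2 -> legal
(6,6): flips 2 -> legal

Answer: (0,2) (0,3) (1,4) (5,1) (5,2) (5,4) (6,5) (6,6)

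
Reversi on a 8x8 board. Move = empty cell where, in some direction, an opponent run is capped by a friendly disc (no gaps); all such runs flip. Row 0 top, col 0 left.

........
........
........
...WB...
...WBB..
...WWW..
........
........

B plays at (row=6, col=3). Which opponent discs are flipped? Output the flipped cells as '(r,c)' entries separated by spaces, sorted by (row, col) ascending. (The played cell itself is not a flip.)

Dir NW: first cell '.' (not opp) -> no flip
Dir N: opp run (5,3) (4,3) (3,3), next='.' -> no flip
Dir NE: opp run (5,4) capped by B -> flip
Dir W: first cell '.' (not opp) -> no flip
Dir E: first cell '.' (not opp) -> no flip
Dir SW: first cell '.' (not opp) -> no flip
Dir S: first cell '.' (not opp) -> no flip
Dir SE: first cell '.' (not opp) -> no flip

Answer: (5,4)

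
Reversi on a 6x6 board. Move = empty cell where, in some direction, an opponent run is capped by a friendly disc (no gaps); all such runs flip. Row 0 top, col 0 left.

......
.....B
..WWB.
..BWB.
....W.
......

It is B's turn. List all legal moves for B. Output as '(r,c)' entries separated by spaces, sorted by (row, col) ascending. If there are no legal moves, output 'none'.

Answer: (1,2) (1,4) (2,1) (4,2) (5,4)

Derivation:
(1,1): no bracket -> illegal
(1,2): flips 2 -> legal
(1,3): no bracket -> illegal
(1,4): flips 1 -> legal
(2,1): flips 2 -> legal
(3,1): no bracket -> illegal
(3,5): no bracket -> illegal
(4,2): flips 1 -> legal
(4,3): no bracket -> illegal
(4,5): no bracket -> illegal
(5,3): no bracket -> illegal
(5,4): flips 1 -> legal
(5,5): no bracket -> illegal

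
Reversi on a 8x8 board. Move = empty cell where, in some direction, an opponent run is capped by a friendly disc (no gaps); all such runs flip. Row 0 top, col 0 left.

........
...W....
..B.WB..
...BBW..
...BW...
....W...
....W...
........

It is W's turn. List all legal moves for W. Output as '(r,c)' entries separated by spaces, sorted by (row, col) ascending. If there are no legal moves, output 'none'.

Answer: (1,1) (1,5) (2,6) (3,1) (3,2) (4,2)

Derivation:
(1,1): flips 2 -> legal
(1,2): no bracket -> illegal
(1,4): no bracket -> illegal
(1,5): flips 1 -> legal
(1,6): no bracket -> illegal
(2,1): no bracket -> illegal
(2,3): no bracket -> illegal
(2,6): flips 1 -> legal
(3,1): flips 1 -> legal
(3,2): flips 3 -> legal
(3,6): no bracket -> illegal
(4,2): flips 2 -> legal
(4,5): no bracket -> illegal
(5,2): no bracket -> illegal
(5,3): no bracket -> illegal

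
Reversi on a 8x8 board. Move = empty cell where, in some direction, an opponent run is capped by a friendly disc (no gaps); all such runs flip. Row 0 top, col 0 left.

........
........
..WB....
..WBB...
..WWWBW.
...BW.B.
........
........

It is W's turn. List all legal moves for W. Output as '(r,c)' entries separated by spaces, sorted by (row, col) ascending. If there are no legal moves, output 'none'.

(1,2): no bracket -> illegal
(1,3): flips 2 -> legal
(1,4): flips 1 -> legal
(2,4): flips 3 -> legal
(2,5): flips 1 -> legal
(3,5): flips 2 -> legal
(3,6): flips 1 -> legal
(4,7): no bracket -> illegal
(5,2): flips 1 -> legal
(5,5): no bracket -> illegal
(5,7): no bracket -> illegal
(6,2): flips 1 -> legal
(6,3): flips 1 -> legal
(6,4): flips 1 -> legal
(6,5): no bracket -> illegal
(6,6): flips 1 -> legal
(6,7): no bracket -> illegal

Answer: (1,3) (1,4) (2,4) (2,5) (3,5) (3,6) (5,2) (6,2) (6,3) (6,4) (6,6)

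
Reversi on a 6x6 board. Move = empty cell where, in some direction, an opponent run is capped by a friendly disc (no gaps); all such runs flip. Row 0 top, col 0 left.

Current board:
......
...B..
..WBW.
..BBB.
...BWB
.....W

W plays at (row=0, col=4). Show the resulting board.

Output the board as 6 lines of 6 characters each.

Answer: ....W.
...W..
..WBW.
..BBB.
...BWB
.....W

Derivation:
Place W at (0,4); scan 8 dirs for brackets.
Dir NW: edge -> no flip
Dir N: edge -> no flip
Dir NE: edge -> no flip
Dir W: first cell '.' (not opp) -> no flip
Dir E: first cell '.' (not opp) -> no flip
Dir SW: opp run (1,3) capped by W -> flip
Dir S: first cell '.' (not opp) -> no flip
Dir SE: first cell '.' (not opp) -> no flip
All flips: (1,3)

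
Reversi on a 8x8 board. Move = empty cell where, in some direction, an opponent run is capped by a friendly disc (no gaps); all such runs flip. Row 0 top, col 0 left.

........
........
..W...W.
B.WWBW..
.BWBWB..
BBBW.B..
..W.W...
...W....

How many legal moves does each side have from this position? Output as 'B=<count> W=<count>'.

-- B to move --
(1,1): flips 3 -> legal
(1,2): flips 3 -> legal
(1,3): no bracket -> illegal
(1,5): no bracket -> illegal
(1,6): no bracket -> illegal
(1,7): no bracket -> illegal
(2,1): flips 1 -> legal
(2,3): flips 2 -> legal
(2,4): flips 2 -> legal
(2,5): flips 1 -> legal
(2,7): no bracket -> illegal
(3,1): flips 2 -> legal
(3,6): flips 1 -> legal
(3,7): no bracket -> illegal
(4,6): no bracket -> illegal
(5,4): flips 2 -> legal
(6,1): no bracket -> illegal
(6,3): flips 1 -> legal
(6,5): no bracket -> illegal
(7,1): no bracket -> illegal
(7,2): flips 1 -> legal
(7,4): no bracket -> illegal
(7,5): no bracket -> illegal
B mobility = 11
-- W to move --
(2,0): no bracket -> illegal
(2,1): no bracket -> illegal
(2,3): no bracket -> illegal
(2,4): flips 1 -> legal
(2,5): no bracket -> illegal
(3,1): no bracket -> illegal
(3,6): no bracket -> illegal
(4,0): flips 2 -> legal
(4,6): flips 2 -> legal
(5,4): flips 1 -> legal
(5,6): no bracket -> illegal
(6,0): flips 1 -> legal
(6,1): no bracket -> illegal
(6,3): no bracket -> illegal
(6,5): flips 2 -> legal
(6,6): flips 1 -> legal
W mobility = 7

Answer: B=11 W=7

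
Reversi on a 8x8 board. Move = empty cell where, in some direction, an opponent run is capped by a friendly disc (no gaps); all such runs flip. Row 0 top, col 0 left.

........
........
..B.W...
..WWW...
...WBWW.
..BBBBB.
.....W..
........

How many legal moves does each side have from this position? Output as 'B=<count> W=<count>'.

Answer: B=12 W=8

Derivation:
-- B to move --
(1,3): no bracket -> illegal
(1,4): flips 2 -> legal
(1,5): no bracket -> illegal
(2,1): flips 2 -> legal
(2,3): flips 4 -> legal
(2,5): flips 2 -> legal
(3,1): no bracket -> illegal
(3,5): flips 1 -> legal
(3,6): flips 2 -> legal
(3,7): flips 1 -> legal
(4,1): no bracket -> illegal
(4,2): flips 2 -> legal
(4,7): flips 2 -> legal
(5,7): no bracket -> illegal
(6,4): no bracket -> illegal
(6,6): no bracket -> illegal
(7,4): flips 1 -> legal
(7,5): flips 1 -> legal
(7,6): flips 1 -> legal
B mobility = 12
-- W to move --
(1,1): flips 1 -> legal
(1,2): flips 1 -> legal
(1,3): no bracket -> illegal
(2,1): no bracket -> illegal
(2,3): no bracket -> illegal
(3,1): no bracket -> illegal
(3,5): no bracket -> illegal
(4,1): no bracket -> illegal
(4,2): no bracket -> illegal
(4,7): flips 1 -> legal
(5,1): no bracket -> illegal
(5,7): no bracket -> illegal
(6,1): flips 1 -> legal
(6,2): no bracket -> illegal
(6,3): flips 2 -> legal
(6,4): flips 3 -> legal
(6,6): flips 3 -> legal
(6,7): flips 1 -> legal
W mobility = 8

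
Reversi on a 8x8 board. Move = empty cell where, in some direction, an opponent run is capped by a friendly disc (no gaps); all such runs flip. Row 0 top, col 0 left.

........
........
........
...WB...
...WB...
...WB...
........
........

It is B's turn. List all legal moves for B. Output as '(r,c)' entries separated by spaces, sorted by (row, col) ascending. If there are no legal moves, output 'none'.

Answer: (2,2) (3,2) (4,2) (5,2) (6,2)

Derivation:
(2,2): flips 1 -> legal
(2,3): no bracket -> illegal
(2,4): no bracket -> illegal
(3,2): flips 2 -> legal
(4,2): flips 1 -> legal
(5,2): flips 2 -> legal
(6,2): flips 1 -> legal
(6,3): no bracket -> illegal
(6,4): no bracket -> illegal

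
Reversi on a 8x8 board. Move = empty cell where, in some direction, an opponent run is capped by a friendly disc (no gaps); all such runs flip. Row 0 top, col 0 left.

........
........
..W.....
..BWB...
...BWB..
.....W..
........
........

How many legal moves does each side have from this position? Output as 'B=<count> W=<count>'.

-- B to move --
(1,1): no bracket -> illegal
(1,2): flips 1 -> legal
(1,3): no bracket -> illegal
(2,1): no bracket -> illegal
(2,3): flips 1 -> legal
(2,4): no bracket -> illegal
(3,1): no bracket -> illegal
(3,5): no bracket -> illegal
(4,2): no bracket -> illegal
(4,6): no bracket -> illegal
(5,3): no bracket -> illegal
(5,4): flips 1 -> legal
(5,6): no bracket -> illegal
(6,4): no bracket -> illegal
(6,5): flips 1 -> legal
(6,6): no bracket -> illegal
B mobility = 4
-- W to move --
(2,1): no bracket -> illegal
(2,3): no bracket -> illegal
(2,4): flips 1 -> legal
(2,5): no bracket -> illegal
(3,1): flips 1 -> legal
(3,5): flips 2 -> legal
(3,6): no bracket -> illegal
(4,1): no bracket -> illegal
(4,2): flips 2 -> legal
(4,6): flips 1 -> legal
(5,2): no bracket -> illegal
(5,3): flips 1 -> legal
(5,4): no bracket -> illegal
(5,6): no bracket -> illegal
W mobility = 6

Answer: B=4 W=6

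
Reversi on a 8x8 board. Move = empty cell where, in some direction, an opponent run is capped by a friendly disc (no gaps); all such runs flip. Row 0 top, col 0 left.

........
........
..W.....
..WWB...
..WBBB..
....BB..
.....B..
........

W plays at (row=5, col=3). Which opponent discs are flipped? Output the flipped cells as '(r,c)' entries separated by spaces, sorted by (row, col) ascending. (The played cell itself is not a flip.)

Dir NW: first cell 'W' (not opp) -> no flip
Dir N: opp run (4,3) capped by W -> flip
Dir NE: opp run (4,4), next='.' -> no flip
Dir W: first cell '.' (not opp) -> no flip
Dir E: opp run (5,4) (5,5), next='.' -> no flip
Dir SW: first cell '.' (not opp) -> no flip
Dir S: first cell '.' (not opp) -> no flip
Dir SE: first cell '.' (not opp) -> no flip

Answer: (4,3)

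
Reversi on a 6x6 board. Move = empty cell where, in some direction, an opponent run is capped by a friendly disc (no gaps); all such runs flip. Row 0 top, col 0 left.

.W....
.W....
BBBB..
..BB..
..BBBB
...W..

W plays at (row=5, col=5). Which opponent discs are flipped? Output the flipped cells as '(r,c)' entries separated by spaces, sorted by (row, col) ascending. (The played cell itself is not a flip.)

Dir NW: opp run (4,4) (3,3) (2,2) capped by W -> flip
Dir N: opp run (4,5), next='.' -> no flip
Dir NE: edge -> no flip
Dir W: first cell '.' (not opp) -> no flip
Dir E: edge -> no flip
Dir SW: edge -> no flip
Dir S: edge -> no flip
Dir SE: edge -> no flip

Answer: (2,2) (3,3) (4,4)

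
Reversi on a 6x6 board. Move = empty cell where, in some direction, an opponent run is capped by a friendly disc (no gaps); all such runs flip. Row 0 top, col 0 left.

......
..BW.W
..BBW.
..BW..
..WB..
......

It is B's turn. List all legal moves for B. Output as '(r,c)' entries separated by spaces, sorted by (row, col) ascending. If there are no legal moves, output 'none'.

(0,2): no bracket -> illegal
(0,3): flips 1 -> legal
(0,4): flips 1 -> legal
(0,5): no bracket -> illegal
(1,4): flips 1 -> legal
(2,5): flips 1 -> legal
(3,1): no bracket -> illegal
(3,4): flips 1 -> legal
(3,5): no bracket -> illegal
(4,1): flips 1 -> legal
(4,4): flips 1 -> legal
(5,1): no bracket -> illegal
(5,2): flips 1 -> legal
(5,3): no bracket -> illegal

Answer: (0,3) (0,4) (1,4) (2,5) (3,4) (4,1) (4,4) (5,2)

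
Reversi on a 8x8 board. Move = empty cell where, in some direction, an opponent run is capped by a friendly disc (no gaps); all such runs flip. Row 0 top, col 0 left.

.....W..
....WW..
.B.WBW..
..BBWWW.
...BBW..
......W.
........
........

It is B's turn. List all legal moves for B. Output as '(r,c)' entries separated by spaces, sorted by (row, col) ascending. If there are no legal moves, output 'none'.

Answer: (0,4) (0,6) (1,3) (1,6) (2,2) (2,6) (3,7) (4,6)

Derivation:
(0,3): no bracket -> illegal
(0,4): flips 1 -> legal
(0,6): flips 1 -> legal
(1,2): no bracket -> illegal
(1,3): flips 1 -> legal
(1,6): flips 2 -> legal
(2,2): flips 1 -> legal
(2,6): flips 2 -> legal
(2,7): no bracket -> illegal
(3,7): flips 3 -> legal
(4,6): flips 2 -> legal
(4,7): no bracket -> illegal
(5,4): no bracket -> illegal
(5,5): no bracket -> illegal
(5,7): no bracket -> illegal
(6,5): no bracket -> illegal
(6,6): no bracket -> illegal
(6,7): no bracket -> illegal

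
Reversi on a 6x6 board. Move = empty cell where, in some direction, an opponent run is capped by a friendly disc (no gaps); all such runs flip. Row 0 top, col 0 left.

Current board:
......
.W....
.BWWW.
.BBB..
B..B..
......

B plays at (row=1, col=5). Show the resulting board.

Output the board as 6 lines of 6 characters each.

Answer: ......
.W...B
.BWWB.
.BBB..
B..B..
......

Derivation:
Place B at (1,5); scan 8 dirs for brackets.
Dir NW: first cell '.' (not opp) -> no flip
Dir N: first cell '.' (not opp) -> no flip
Dir NE: edge -> no flip
Dir W: first cell '.' (not opp) -> no flip
Dir E: edge -> no flip
Dir SW: opp run (2,4) capped by B -> flip
Dir S: first cell '.' (not opp) -> no flip
Dir SE: edge -> no flip
All flips: (2,4)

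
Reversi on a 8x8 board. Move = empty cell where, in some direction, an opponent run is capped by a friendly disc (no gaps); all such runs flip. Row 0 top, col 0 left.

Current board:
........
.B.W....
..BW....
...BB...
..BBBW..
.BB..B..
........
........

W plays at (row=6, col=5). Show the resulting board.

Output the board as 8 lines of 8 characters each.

Place W at (6,5); scan 8 dirs for brackets.
Dir NW: first cell '.' (not opp) -> no flip
Dir N: opp run (5,5) capped by W -> flip
Dir NE: first cell '.' (not opp) -> no flip
Dir W: first cell '.' (not opp) -> no flip
Dir E: first cell '.' (not opp) -> no flip
Dir SW: first cell '.' (not opp) -> no flip
Dir S: first cell '.' (not opp) -> no flip
Dir SE: first cell '.' (not opp) -> no flip
All flips: (5,5)

Answer: ........
.B.W....
..BW....
...BB...
..BBBW..
.BB..W..
.....W..
........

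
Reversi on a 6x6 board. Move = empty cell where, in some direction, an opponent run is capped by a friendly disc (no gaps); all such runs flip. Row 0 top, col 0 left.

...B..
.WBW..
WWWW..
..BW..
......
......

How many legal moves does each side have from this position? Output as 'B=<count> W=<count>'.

-- B to move --
(0,0): no bracket -> illegal
(0,1): no bracket -> illegal
(0,2): no bracket -> illegal
(0,4): no bracket -> illegal
(1,0): flips 2 -> legal
(1,4): flips 2 -> legal
(2,4): no bracket -> illegal
(3,0): flips 1 -> legal
(3,1): no bracket -> illegal
(3,4): flips 2 -> legal
(4,2): no bracket -> illegal
(4,3): flips 3 -> legal
(4,4): no bracket -> illegal
B mobility = 5
-- W to move --
(0,1): flips 1 -> legal
(0,2): flips 1 -> legal
(0,4): no bracket -> illegal
(1,4): no bracket -> illegal
(3,1): flips 1 -> legal
(4,1): flips 1 -> legal
(4,2): flips 1 -> legal
(4,3): flips 1 -> legal
W mobility = 6

Answer: B=5 W=6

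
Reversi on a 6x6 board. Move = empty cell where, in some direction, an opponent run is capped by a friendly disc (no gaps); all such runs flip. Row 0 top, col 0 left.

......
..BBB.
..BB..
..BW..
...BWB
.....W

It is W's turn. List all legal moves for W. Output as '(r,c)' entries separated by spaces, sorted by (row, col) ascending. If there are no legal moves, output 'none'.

(0,1): no bracket -> illegal
(0,2): no bracket -> illegal
(0,3): flips 2 -> legal
(0,4): no bracket -> illegal
(0,5): no bracket -> illegal
(1,1): flips 1 -> legal
(1,5): no bracket -> illegal
(2,1): no bracket -> illegal
(2,4): no bracket -> illegal
(2,5): no bracket -> illegal
(3,1): flips 1 -> legal
(3,4): no bracket -> illegal
(3,5): flips 1 -> legal
(4,1): no bracket -> illegal
(4,2): flips 1 -> legal
(5,2): no bracket -> illegal
(5,3): flips 1 -> legal
(5,4): no bracket -> illegal

Answer: (0,3) (1,1) (3,1) (3,5) (4,2) (5,3)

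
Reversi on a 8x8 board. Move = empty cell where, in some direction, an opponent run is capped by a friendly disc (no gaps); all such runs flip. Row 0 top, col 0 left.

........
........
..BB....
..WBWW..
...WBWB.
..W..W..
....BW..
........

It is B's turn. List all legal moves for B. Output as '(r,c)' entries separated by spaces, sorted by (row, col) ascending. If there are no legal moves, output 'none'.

Answer: (2,4) (2,6) (3,1) (3,6) (4,1) (4,2) (5,3) (5,6) (6,6)

Derivation:
(2,1): no bracket -> illegal
(2,4): flips 2 -> legal
(2,5): no bracket -> illegal
(2,6): flips 1 -> legal
(3,1): flips 1 -> legal
(3,6): flips 2 -> legal
(4,1): flips 1 -> legal
(4,2): flips 2 -> legal
(5,1): no bracket -> illegal
(5,3): flips 1 -> legal
(5,4): no bracket -> illegal
(5,6): flips 2 -> legal
(6,1): no bracket -> illegal
(6,2): no bracket -> illegal
(6,3): no bracket -> illegal
(6,6): flips 2 -> legal
(7,4): no bracket -> illegal
(7,5): no bracket -> illegal
(7,6): no bracket -> illegal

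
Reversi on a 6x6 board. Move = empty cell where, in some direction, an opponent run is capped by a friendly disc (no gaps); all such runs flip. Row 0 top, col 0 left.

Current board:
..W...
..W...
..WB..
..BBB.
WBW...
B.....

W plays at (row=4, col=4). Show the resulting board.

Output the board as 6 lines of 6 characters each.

Answer: ..W...
..W...
..WB..
..BWB.
WBW.W.
B.....

Derivation:
Place W at (4,4); scan 8 dirs for brackets.
Dir NW: opp run (3,3) capped by W -> flip
Dir N: opp run (3,4), next='.' -> no flip
Dir NE: first cell '.' (not opp) -> no flip
Dir W: first cell '.' (not opp) -> no flip
Dir E: first cell '.' (not opp) -> no flip
Dir SW: first cell '.' (not opp) -> no flip
Dir S: first cell '.' (not opp) -> no flip
Dir SE: first cell '.' (not opp) -> no flip
All flips: (3,3)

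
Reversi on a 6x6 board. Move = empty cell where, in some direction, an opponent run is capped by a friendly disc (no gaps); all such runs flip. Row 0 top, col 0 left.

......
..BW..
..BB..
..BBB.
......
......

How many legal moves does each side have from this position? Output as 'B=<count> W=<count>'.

-- B to move --
(0,2): no bracket -> illegal
(0,3): flips 1 -> legal
(0,4): flips 1 -> legal
(1,4): flips 1 -> legal
(2,4): no bracket -> illegal
B mobility = 3
-- W to move --
(0,1): no bracket -> illegal
(0,2): no bracket -> illegal
(0,3): no bracket -> illegal
(1,1): flips 1 -> legal
(1,4): no bracket -> illegal
(2,1): no bracket -> illegal
(2,4): no bracket -> illegal
(2,5): no bracket -> illegal
(3,1): flips 1 -> legal
(3,5): no bracket -> illegal
(4,1): no bracket -> illegal
(4,2): no bracket -> illegal
(4,3): flips 2 -> legal
(4,4): no bracket -> illegal
(4,5): no bracket -> illegal
W mobility = 3

Answer: B=3 W=3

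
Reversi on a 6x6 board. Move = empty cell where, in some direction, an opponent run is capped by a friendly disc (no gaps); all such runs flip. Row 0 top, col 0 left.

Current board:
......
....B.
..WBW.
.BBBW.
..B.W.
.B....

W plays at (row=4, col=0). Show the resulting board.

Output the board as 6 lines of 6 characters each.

Answer: ......
....B.
..WBW.
.WBBW.
W.B.W.
.B....

Derivation:
Place W at (4,0); scan 8 dirs for brackets.
Dir NW: edge -> no flip
Dir N: first cell '.' (not opp) -> no flip
Dir NE: opp run (3,1) capped by W -> flip
Dir W: edge -> no flip
Dir E: first cell '.' (not opp) -> no flip
Dir SW: edge -> no flip
Dir S: first cell '.' (not opp) -> no flip
Dir SE: opp run (5,1), next=edge -> no flip
All flips: (3,1)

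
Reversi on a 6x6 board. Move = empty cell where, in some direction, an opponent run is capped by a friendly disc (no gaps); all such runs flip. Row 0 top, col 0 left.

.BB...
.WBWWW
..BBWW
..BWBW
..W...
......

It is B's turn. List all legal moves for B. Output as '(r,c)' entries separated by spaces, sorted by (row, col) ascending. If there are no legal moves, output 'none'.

Answer: (0,0) (0,3) (0,4) (0,5) (1,0) (2,0) (2,1) (4,3) (4,4) (5,2)

Derivation:
(0,0): flips 1 -> legal
(0,3): flips 1 -> legal
(0,4): flips 3 -> legal
(0,5): flips 1 -> legal
(1,0): flips 1 -> legal
(2,0): flips 1 -> legal
(2,1): flips 1 -> legal
(3,1): no bracket -> illegal
(4,1): no bracket -> illegal
(4,3): flips 1 -> legal
(4,4): flips 1 -> legal
(4,5): no bracket -> illegal
(5,1): no bracket -> illegal
(5,2): flips 1 -> legal
(5,3): no bracket -> illegal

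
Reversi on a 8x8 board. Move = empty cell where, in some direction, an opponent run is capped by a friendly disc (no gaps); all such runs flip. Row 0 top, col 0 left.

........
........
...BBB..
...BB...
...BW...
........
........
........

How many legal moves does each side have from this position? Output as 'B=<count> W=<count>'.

Answer: B=3 W=3

Derivation:
-- B to move --
(3,5): no bracket -> illegal
(4,5): flips 1 -> legal
(5,3): no bracket -> illegal
(5,4): flips 1 -> legal
(5,5): flips 1 -> legal
B mobility = 3
-- W to move --
(1,2): no bracket -> illegal
(1,3): no bracket -> illegal
(1,4): flips 2 -> legal
(1,5): no bracket -> illegal
(1,6): no bracket -> illegal
(2,2): flips 1 -> legal
(2,6): no bracket -> illegal
(3,2): no bracket -> illegal
(3,5): no bracket -> illegal
(3,6): no bracket -> illegal
(4,2): flips 1 -> legal
(4,5): no bracket -> illegal
(5,2): no bracket -> illegal
(5,3): no bracket -> illegal
(5,4): no bracket -> illegal
W mobility = 3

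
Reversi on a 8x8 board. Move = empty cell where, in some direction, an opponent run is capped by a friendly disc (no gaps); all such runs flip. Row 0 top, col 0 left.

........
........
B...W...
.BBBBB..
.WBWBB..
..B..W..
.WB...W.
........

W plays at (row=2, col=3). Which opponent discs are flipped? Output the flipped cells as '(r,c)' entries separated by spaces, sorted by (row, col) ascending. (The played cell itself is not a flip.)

Dir NW: first cell '.' (not opp) -> no flip
Dir N: first cell '.' (not opp) -> no flip
Dir NE: first cell '.' (not opp) -> no flip
Dir W: first cell '.' (not opp) -> no flip
Dir E: first cell 'W' (not opp) -> no flip
Dir SW: opp run (3,2) capped by W -> flip
Dir S: opp run (3,3) capped by W -> flip
Dir SE: opp run (3,4) (4,5), next='.' -> no flip

Answer: (3,2) (3,3)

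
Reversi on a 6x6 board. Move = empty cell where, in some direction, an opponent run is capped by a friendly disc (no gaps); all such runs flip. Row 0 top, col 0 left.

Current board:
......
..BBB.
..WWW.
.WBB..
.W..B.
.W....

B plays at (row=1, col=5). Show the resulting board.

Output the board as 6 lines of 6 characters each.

Place B at (1,5); scan 8 dirs for brackets.
Dir NW: first cell '.' (not opp) -> no flip
Dir N: first cell '.' (not opp) -> no flip
Dir NE: edge -> no flip
Dir W: first cell 'B' (not opp) -> no flip
Dir E: edge -> no flip
Dir SW: opp run (2,4) capped by B -> flip
Dir S: first cell '.' (not opp) -> no flip
Dir SE: edge -> no flip
All flips: (2,4)

Answer: ......
..BBBB
..WWB.
.WBB..
.W..B.
.W....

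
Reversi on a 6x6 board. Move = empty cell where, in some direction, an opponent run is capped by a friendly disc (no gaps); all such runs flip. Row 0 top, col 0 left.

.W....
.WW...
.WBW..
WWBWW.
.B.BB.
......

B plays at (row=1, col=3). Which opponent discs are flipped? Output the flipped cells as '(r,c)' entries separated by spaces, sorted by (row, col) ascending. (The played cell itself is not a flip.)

Answer: (2,3) (3,3)

Derivation:
Dir NW: first cell '.' (not opp) -> no flip
Dir N: first cell '.' (not opp) -> no flip
Dir NE: first cell '.' (not opp) -> no flip
Dir W: opp run (1,2) (1,1), next='.' -> no flip
Dir E: first cell '.' (not opp) -> no flip
Dir SW: first cell 'B' (not opp) -> no flip
Dir S: opp run (2,3) (3,3) capped by B -> flip
Dir SE: first cell '.' (not opp) -> no flip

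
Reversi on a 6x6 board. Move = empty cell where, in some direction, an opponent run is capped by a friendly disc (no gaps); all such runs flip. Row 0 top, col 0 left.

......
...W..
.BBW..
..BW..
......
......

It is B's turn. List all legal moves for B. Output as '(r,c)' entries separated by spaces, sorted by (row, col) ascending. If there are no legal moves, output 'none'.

(0,2): no bracket -> illegal
(0,3): no bracket -> illegal
(0,4): flips 1 -> legal
(1,2): no bracket -> illegal
(1,4): flips 1 -> legal
(2,4): flips 1 -> legal
(3,4): flips 1 -> legal
(4,2): no bracket -> illegal
(4,3): no bracket -> illegal
(4,4): flips 1 -> legal

Answer: (0,4) (1,4) (2,4) (3,4) (4,4)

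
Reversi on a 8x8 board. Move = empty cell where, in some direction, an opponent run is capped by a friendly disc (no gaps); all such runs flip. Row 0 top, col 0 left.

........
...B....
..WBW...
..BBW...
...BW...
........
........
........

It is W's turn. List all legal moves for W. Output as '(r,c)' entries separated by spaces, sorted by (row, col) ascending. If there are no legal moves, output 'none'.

Answer: (0,2) (0,4) (1,2) (3,1) (4,2) (5,2)

Derivation:
(0,2): flips 1 -> legal
(0,3): no bracket -> illegal
(0,4): flips 1 -> legal
(1,2): flips 1 -> legal
(1,4): no bracket -> illegal
(2,1): no bracket -> illegal
(3,1): flips 2 -> legal
(4,1): no bracket -> illegal
(4,2): flips 3 -> legal
(5,2): flips 1 -> legal
(5,3): no bracket -> illegal
(5,4): no bracket -> illegal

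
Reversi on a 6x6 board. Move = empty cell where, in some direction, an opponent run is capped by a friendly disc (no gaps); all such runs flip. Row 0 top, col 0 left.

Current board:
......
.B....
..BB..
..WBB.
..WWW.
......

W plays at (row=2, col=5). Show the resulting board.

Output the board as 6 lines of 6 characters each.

Place W at (2,5); scan 8 dirs for brackets.
Dir NW: first cell '.' (not opp) -> no flip
Dir N: first cell '.' (not opp) -> no flip
Dir NE: edge -> no flip
Dir W: first cell '.' (not opp) -> no flip
Dir E: edge -> no flip
Dir SW: opp run (3,4) capped by W -> flip
Dir S: first cell '.' (not opp) -> no flip
Dir SE: edge -> no flip
All flips: (3,4)

Answer: ......
.B....
..BB.W
..WBW.
..WWW.
......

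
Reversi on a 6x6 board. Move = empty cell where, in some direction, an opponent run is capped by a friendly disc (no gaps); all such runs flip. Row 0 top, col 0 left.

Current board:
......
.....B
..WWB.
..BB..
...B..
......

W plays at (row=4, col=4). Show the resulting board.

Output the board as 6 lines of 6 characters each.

Answer: ......
.....B
..WWB.
..BW..
...BW.
......

Derivation:
Place W at (4,4); scan 8 dirs for brackets.
Dir NW: opp run (3,3) capped by W -> flip
Dir N: first cell '.' (not opp) -> no flip
Dir NE: first cell '.' (not opp) -> no flip
Dir W: opp run (4,3), next='.' -> no flip
Dir E: first cell '.' (not opp) -> no flip
Dir SW: first cell '.' (not opp) -> no flip
Dir S: first cell '.' (not opp) -> no flip
Dir SE: first cell '.' (not opp) -> no flip
All flips: (3,3)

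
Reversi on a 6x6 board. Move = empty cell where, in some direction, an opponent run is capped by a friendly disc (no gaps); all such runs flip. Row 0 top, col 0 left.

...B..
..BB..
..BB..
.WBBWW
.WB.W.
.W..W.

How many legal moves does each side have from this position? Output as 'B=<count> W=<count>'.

Answer: B=6 W=7

Derivation:
-- B to move --
(2,0): flips 1 -> legal
(2,1): no bracket -> illegal
(2,4): no bracket -> illegal
(2,5): no bracket -> illegal
(3,0): flips 1 -> legal
(4,0): flips 2 -> legal
(4,3): no bracket -> illegal
(4,5): flips 1 -> legal
(5,0): flips 1 -> legal
(5,2): no bracket -> illegal
(5,3): no bracket -> illegal
(5,5): flips 1 -> legal
B mobility = 6
-- W to move --
(0,1): flips 2 -> legal
(0,2): no bracket -> illegal
(0,4): flips 2 -> legal
(1,1): flips 2 -> legal
(1,4): flips 2 -> legal
(2,1): no bracket -> illegal
(2,4): flips 2 -> legal
(4,3): flips 1 -> legal
(5,2): no bracket -> illegal
(5,3): flips 1 -> legal
W mobility = 7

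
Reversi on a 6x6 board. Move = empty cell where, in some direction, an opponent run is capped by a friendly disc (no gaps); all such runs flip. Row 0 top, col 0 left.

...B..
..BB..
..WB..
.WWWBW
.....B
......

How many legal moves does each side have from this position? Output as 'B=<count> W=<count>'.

Answer: B=7 W=5

Derivation:
-- B to move --
(1,1): no bracket -> illegal
(2,0): no bracket -> illegal
(2,1): flips 1 -> legal
(2,4): no bracket -> illegal
(2,5): flips 1 -> legal
(3,0): flips 3 -> legal
(4,0): flips 2 -> legal
(4,1): flips 1 -> legal
(4,2): flips 2 -> legal
(4,3): flips 1 -> legal
(4,4): no bracket -> illegal
B mobility = 7
-- W to move --
(0,1): no bracket -> illegal
(0,2): flips 1 -> legal
(0,4): flips 1 -> legal
(1,1): no bracket -> illegal
(1,4): flips 1 -> legal
(2,1): no bracket -> illegal
(2,4): flips 1 -> legal
(2,5): no bracket -> illegal
(4,3): no bracket -> illegal
(4,4): no bracket -> illegal
(5,4): no bracket -> illegal
(5,5): flips 1 -> legal
W mobility = 5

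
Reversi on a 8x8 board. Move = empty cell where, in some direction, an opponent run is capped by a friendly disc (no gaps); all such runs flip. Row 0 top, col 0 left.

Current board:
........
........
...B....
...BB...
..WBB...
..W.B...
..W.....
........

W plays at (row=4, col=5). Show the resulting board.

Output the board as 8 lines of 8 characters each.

Answer: ........
........
...B....
...BB...
..WWWW..
..W.B...
..W.....
........

Derivation:
Place W at (4,5); scan 8 dirs for brackets.
Dir NW: opp run (3,4) (2,3), next='.' -> no flip
Dir N: first cell '.' (not opp) -> no flip
Dir NE: first cell '.' (not opp) -> no flip
Dir W: opp run (4,4) (4,3) capped by W -> flip
Dir E: first cell '.' (not opp) -> no flip
Dir SW: opp run (5,4), next='.' -> no flip
Dir S: first cell '.' (not opp) -> no flip
Dir SE: first cell '.' (not opp) -> no flip
All flips: (4,3) (4,4)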